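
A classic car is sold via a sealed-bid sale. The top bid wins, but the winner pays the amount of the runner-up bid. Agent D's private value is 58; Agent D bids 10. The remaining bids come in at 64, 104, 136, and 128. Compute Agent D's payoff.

Agent D's payoff: 0.

Highest competing bid: 136.
Agent D's bid 10 is not the highest, so Agent D loses, pays nothing, and earns zero payoff.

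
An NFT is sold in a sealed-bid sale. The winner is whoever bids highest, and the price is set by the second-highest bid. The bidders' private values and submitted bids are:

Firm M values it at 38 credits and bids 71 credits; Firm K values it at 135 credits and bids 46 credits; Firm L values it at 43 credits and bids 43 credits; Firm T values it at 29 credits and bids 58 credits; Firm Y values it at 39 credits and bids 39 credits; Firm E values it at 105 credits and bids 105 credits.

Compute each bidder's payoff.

Firm M 0 credits, Firm K 0 credits, Firm L 0 credits, Firm T 0 credits, Firm Y 0 credits, Firm E 34 credits.

Ranking the bids: Firm E 105 credits > Firm M 71 credits > Firm T 58 credits > Firm K 46 credits > Firm L 43 credits > Firm Y 39 credits.
Firm E has the top bid and wins; the price is the second-highest bid, 71 credits.
Firm E's payoff = 105 credits − 71 credits = 34 credits. All other bidders lose, so their payoff is 0.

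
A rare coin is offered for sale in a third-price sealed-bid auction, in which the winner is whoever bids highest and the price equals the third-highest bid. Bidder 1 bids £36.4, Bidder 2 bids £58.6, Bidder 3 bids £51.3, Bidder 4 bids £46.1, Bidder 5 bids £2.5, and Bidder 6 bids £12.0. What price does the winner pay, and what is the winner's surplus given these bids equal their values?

Price £46.1; surplus £12.5.

Ordered from highest: Bidder 2 £58.6 > Bidder 3 £51.3 > Bidder 4 £46.1 > Bidder 1 £36.4 > Bidder 6 £12.0 > Bidder 5 £2.5.
Bidder 2 is the highest bidder, so Bidder 2 wins.
Under the third-price rule, the price is the third-highest bid: £46.1.
Surplus = £58.6 − £46.1 = £12.5.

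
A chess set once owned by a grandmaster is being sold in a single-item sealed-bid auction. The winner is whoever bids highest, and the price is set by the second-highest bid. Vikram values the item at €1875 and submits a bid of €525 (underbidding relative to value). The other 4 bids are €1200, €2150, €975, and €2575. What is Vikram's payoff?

€0

Highest competing bid: €2575.
Vikram's bid €525 is not the highest, so Vikram loses, pays nothing, and earns zero payoff.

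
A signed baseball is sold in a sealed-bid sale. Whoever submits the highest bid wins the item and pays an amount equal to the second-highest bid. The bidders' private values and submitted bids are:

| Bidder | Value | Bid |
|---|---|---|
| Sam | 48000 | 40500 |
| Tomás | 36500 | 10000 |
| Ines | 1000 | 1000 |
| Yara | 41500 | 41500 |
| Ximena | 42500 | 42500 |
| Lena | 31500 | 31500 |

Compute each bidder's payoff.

Payoffs: Sam 0, Tomás 0, Ines 0, Yara 0, Ximena 1000, Lena 0.

Bids in descending order: Ximena 42500; Yara 41500; Sam 40500; Lena 31500; Tomás 10000; Ines 1000.
Ximena has the top bid and wins; the price is the second-highest bid, 41500.
Ximena's payoff = 42500 − 41500 = 1000. All other bidders lose, so their payoff is 0.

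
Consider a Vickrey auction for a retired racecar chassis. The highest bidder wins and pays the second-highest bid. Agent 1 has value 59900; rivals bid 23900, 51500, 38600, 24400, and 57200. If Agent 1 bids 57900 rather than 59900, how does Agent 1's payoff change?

The highest competing bid is 57200.
Bidding truthfully at 59900: Agent 1 has the top bid, wins, and pays the second-highest bid 57200. Payoff = 59900 − 57200 = 2700.
Bidding 57900: Agent 1 has the top bid, wins, and pays the second-highest bid 57200. Payoff = 59900 − 57200 = 2700.
Change = 2700 − 2700 = 0.

Change in payoff: 0.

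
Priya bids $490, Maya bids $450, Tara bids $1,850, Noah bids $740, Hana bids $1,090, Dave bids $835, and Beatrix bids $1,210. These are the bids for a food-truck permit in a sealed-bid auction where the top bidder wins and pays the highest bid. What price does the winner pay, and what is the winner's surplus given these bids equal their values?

The winner pays $1,850 for a surplus of $0.

Ranking the bids: Tara $1,850; Beatrix $1,210; Hana $1,090; Dave $835; Noah $740; Priya $490; Maya $450.
Tara is the highest bidder, so Tara wins.
Under the first-price rule, the price is the highest bid: $1,850.
Surplus = $1,850 − $1,850 = $0.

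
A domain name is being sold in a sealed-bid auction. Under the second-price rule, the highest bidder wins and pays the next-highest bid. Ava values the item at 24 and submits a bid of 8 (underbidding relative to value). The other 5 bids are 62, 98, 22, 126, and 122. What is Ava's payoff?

Highest competing bid: 126.
Ava's bid 8 is not the highest, so Ava loses, pays nothing, and earns zero payoff.

Ava's payoff: 0.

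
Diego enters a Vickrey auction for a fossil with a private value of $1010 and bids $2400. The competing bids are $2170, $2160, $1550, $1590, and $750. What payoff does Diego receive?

Payoff = -$1160.

Highest competing bid: $2170.
Diego's bid $2400 is the highest overall, so Diego wins and pays the second-highest bid, $2170.
Payoff = value − price = $1010 − $2170 = -$1160.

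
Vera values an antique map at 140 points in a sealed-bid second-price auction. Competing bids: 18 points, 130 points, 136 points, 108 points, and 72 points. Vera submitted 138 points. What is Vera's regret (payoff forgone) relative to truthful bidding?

The highest competing bid is 136 points.
Bidding truthfully at 140 points: Vera has the top bid, wins, and pays the second-highest bid 136 points. Payoff = 140 points − 136 points = 4 points.
Bidding 138 points: Vera has the top bid, wins, and pays the second-highest bid 136 points. Payoff = 140 points − 136 points = 4 points.
Regret = truthful payoff − actual payoff = 4 points − 4 points = 0 points.
The bid only affects whether you win, not the price — here both bids land on the same side of the top rival bid, so the deviation is payoff-neutral.

Regret: 0 points.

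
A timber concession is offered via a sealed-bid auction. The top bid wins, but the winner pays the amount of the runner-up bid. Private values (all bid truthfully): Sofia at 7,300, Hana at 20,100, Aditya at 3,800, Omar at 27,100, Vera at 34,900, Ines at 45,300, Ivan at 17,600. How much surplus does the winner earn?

Bids in descending order: Ines 45,300; Vera 34,900; Omar 27,100; Hana 20,100; Ivan 17,600; Sofia 7,300; Aditya 3,800.
Ines wins with the top bid and pays the second-highest, 34,900.
Surplus = 45,300 − 34,900 = 10,400.

Surplus = 10,400.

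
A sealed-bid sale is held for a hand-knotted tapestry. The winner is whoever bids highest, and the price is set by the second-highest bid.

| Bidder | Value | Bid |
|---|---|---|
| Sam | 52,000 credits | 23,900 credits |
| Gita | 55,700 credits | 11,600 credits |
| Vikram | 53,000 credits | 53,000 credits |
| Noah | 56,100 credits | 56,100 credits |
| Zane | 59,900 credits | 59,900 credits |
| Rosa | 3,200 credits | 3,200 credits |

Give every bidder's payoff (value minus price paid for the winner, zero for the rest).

Bids in descending order: Zane 59,900 credits > Noah 56,100 credits > Vikram 53,000 credits > Sam 23,900 credits > Gita 11,600 credits > Rosa 3,200 credits.
Zane has the top bid and wins; the price is the second-highest bid, 56,100 credits.
Zane's payoff = 59,900 credits − 56,100 credits = 3,800 credits. All other bidders lose, so their payoff is 0.

Payoffs: Sam 0 credits, Gita 0 credits, Vikram 0 credits, Noah 0 credits, Zane 3,800 credits, Rosa 0 credits.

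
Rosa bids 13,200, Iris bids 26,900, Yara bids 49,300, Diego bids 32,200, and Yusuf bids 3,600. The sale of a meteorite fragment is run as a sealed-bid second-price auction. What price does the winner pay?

Ranking the bids: Yara 49,300; Diego 32,200; Iris 26,900; Rosa 13,200; Yusuf 3,600.
Yara has the highest bid, so Yara wins.
The second-highest bid is 32,200, so that is what Yara pays.

The winner pays 32,200.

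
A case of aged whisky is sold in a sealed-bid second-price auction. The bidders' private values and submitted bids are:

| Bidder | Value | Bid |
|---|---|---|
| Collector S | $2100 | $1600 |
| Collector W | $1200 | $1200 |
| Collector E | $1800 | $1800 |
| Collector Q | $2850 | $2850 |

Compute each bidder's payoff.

Ranking the bids: Collector Q $2850, then Collector E $1800, then Collector S $1600, then Collector W $1200.
Collector Q has the top bid and wins; the price is the second-highest bid, $1800.
Collector Q's payoff = $2850 − $1800 = $1050. All other bidders lose, so their payoff is 0.

Collector S $0, Collector W $0, Collector E $0, Collector Q $1050.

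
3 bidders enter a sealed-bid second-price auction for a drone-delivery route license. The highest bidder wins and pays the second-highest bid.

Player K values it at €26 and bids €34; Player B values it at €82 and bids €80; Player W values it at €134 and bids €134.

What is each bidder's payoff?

Ordered from highest: Player W €134, then Player B €80, then Player K €34.
Player W has the top bid and wins; the price is the second-highest bid, €80.
Player W's payoff = €134 − €80 = €54. All other bidders lose, so their payoff is 0.

Player K €0, Player B €0, Player W €54.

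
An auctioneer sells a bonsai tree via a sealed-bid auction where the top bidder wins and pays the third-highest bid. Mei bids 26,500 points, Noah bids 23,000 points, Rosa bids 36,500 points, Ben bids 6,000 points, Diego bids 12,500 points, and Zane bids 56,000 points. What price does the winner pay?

Ranking the bids: Zane 56,000 points, then Rosa 36,500 points, then Mei 26,500 points, then Noah 23,000 points, then Diego 12,500 points, then Ben 6,000 points.
Zane is the highest bidder, so Zane wins.
Under the third-price rule, the price is the third-highest bid: 26,500 points.

Price paid: 26,500 points.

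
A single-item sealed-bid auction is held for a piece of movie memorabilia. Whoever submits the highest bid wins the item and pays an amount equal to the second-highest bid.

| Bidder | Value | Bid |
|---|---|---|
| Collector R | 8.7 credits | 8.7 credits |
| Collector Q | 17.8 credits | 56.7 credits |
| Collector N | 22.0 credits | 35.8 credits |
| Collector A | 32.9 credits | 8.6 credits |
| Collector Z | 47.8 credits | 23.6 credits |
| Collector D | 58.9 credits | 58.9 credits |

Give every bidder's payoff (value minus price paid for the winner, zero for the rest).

Sorted high to low: Collector D 58.9 credits > Collector Q 56.7 credits > Collector N 35.8 credits > Collector Z 23.6 credits > Collector R 8.7 credits > Collector A 8.6 credits.
Collector D has the top bid and wins; the price is the second-highest bid, 56.7 credits.
Collector D's payoff = 58.9 credits − 56.7 credits = 2.2 credits. All other bidders lose, so their payoff is 0.

Payoffs: Collector R 0.0 credits, Collector Q 0.0 credits, Collector N 0.0 credits, Collector A 0.0 credits, Collector Z 0.0 credits, Collector D 2.2 credits.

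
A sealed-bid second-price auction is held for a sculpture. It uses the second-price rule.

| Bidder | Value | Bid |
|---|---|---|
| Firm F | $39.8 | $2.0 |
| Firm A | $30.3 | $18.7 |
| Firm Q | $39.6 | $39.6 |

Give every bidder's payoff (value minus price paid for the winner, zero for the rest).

Payoffs: Firm F $0.0, Firm A $0.0, Firm Q $20.9.

Ordered from highest: Firm Q $39.6 > Firm A $18.7 > Firm F $2.0.
Firm Q has the top bid and wins; the price is the second-highest bid, $18.7.
Firm Q's payoff = $39.6 − $18.7 = $20.9. All other bidders lose, so their payoff is 0.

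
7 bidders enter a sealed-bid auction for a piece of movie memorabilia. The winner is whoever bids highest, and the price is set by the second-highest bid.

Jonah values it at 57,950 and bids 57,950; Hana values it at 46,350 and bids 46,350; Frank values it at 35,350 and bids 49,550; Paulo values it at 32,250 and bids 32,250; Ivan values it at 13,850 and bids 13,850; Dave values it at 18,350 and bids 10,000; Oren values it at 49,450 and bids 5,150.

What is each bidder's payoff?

Payoffs: Jonah 8,400, Hana 0, Frank 0, Paulo 0, Ivan 0, Dave 0, Oren 0.

Sorted high to low: Jonah 57,950, then Frank 49,550, then Hana 46,350, then Paulo 32,250, then Ivan 13,850, then Dave 10,000, then Oren 5,150.
Jonah has the top bid and wins; the price is the second-highest bid, 49,550.
Jonah's payoff = 57,950 − 49,550 = 8,400. All other bidders lose, so their payoff is 0.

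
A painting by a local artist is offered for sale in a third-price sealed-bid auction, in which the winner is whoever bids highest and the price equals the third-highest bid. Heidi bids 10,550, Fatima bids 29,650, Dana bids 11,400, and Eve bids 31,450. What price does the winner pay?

The winner pays 11,400.

Ordered from highest: Eve 31,450 > Fatima 29,650 > Dana 11,400 > Heidi 10,550.
Eve is the highest bidder, so Eve wins.
Under the third-price rule, the price is the third-highest bid: 11,400.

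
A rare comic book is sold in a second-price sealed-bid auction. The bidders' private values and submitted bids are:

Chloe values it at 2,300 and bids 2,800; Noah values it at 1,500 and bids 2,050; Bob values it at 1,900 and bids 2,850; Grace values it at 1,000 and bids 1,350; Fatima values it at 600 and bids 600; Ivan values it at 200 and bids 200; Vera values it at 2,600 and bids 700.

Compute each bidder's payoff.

Payoffs: Chloe 0, Noah 0, Bob -900, Grace 0, Fatima 0, Ivan 0, Vera 0.

Sorted high to low: Bob 2,850 > Chloe 2,800 > Noah 2,050 > Grace 1,350 > Vera 700 > Fatima 600 > Ivan 200.
Bob has the top bid and wins; the price is the second-highest bid, 2,800.
Bob's payoff = 1,900 − 2,800 = -900. All other bidders lose, so their payoff is 0.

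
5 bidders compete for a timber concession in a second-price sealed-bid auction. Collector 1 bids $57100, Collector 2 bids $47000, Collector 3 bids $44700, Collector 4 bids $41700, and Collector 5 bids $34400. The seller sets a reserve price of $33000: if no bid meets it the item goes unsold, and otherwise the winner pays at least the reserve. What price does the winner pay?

Ranking the bids: Collector 1 $57100, then Collector 2 $47000, then Collector 3 $44700, then Collector 4 $41700, then Collector 5 $34400.
Collector 1 has the highest bid, so Collector 1 wins.
The second-highest bid is $47000, which exceeds the reserve, so that sets the price.

$47000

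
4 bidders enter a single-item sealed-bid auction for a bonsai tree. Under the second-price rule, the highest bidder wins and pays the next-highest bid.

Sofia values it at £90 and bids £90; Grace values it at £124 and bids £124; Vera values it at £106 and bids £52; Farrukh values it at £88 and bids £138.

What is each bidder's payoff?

Payoffs: Sofia £0, Grace £0, Vera £0, Farrukh -£36.

Ranking the bids: Farrukh £138, then Grace £124, then Sofia £90, then Vera £52.
Farrukh has the top bid and wins; the price is the second-highest bid, £124.
Farrukh's payoff = £88 − £124 = -£36. All other bidders lose, so their payoff is 0.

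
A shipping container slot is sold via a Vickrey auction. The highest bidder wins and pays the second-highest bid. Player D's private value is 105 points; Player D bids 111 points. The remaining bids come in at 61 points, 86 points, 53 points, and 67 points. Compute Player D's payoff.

Player D's payoff: 19 points.

Highest competing bid: 86 points.
Player D's bid 111 points is the highest overall, so Player D wins and pays the second-highest bid, 86 points.
Payoff = value − price = 105 points − 86 points = 19 points.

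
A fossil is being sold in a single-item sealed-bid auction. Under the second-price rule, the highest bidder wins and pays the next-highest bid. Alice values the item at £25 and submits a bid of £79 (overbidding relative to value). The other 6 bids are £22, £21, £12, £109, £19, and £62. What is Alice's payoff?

Payoff = £0.

Highest competing bid: £109.
Alice's bid £79 is not the highest, so Alice loses, pays nothing, and earns zero payoff.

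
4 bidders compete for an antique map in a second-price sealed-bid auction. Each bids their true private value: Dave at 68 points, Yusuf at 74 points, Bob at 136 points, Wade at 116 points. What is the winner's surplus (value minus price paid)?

Ranking the bids: Bob 136 points, then Wade 116 points, then Yusuf 74 points, then Dave 68 points.
Bob wins with the top bid and pays the second-highest, 116 points.
Surplus = 136 points − 116 points = 20 points.

Winner's surplus: 20 points.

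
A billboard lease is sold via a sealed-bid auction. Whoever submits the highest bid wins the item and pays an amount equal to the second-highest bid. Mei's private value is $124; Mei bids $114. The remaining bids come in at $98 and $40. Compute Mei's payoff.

Mei's payoff: $26.

Highest competing bid: $98.
Mei's bid $114 is the highest overall, so Mei wins and pays the second-highest bid, $98.
Payoff = value − price = $124 − $98 = $26.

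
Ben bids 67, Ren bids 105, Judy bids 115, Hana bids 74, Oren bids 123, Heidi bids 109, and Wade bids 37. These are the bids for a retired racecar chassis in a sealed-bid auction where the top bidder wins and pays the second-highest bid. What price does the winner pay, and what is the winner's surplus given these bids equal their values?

Ordered from highest: Oren 123; Judy 115; Heidi 109; Ren 105; Hana 74; Ben 67; Wade 37.
Oren is the highest bidder, so Oren wins.
Under the second-price rule, the price is the second-highest bid: 115.
Surplus = 123 − 115 = 8.

Price 115; surplus 8.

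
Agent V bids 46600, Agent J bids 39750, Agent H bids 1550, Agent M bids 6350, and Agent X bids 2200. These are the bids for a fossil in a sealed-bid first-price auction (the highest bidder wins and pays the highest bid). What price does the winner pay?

Ranking the bids: Agent V 46600; Agent J 39750; Agent M 6350; Agent X 2200; Agent H 1550.
Agent V is the highest bidder, so Agent V wins.
Under the first-price rule, the price is the highest bid: 46600.

46600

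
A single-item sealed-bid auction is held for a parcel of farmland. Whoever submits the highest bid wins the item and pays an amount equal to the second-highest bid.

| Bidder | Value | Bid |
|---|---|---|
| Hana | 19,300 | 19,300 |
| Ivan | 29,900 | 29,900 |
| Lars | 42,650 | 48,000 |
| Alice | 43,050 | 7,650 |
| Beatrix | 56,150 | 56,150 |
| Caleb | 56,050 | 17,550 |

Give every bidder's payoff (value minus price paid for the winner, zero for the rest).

Ranking the bids: Beatrix 56,150, then Lars 48,000, then Ivan 29,900, then Hana 19,300, then Caleb 17,550, then Alice 7,650.
Beatrix has the top bid and wins; the price is the second-highest bid, 48,000.
Beatrix's payoff = 56,150 − 48,000 = 8,150. All other bidders lose, so their payoff is 0.

Hana 0, Ivan 0, Lars 0, Alice 0, Beatrix 8,150, Caleb 0.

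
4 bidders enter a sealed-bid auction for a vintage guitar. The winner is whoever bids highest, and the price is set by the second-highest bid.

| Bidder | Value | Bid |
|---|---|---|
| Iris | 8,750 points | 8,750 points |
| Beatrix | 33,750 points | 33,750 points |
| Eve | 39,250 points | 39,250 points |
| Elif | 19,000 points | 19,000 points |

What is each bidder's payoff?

Payoffs: Iris 0 points, Beatrix 0 points, Eve 5,500 points, Elif 0 points.

Sorted high to low: Eve 39,250 points, then Beatrix 33,750 points, then Elif 19,000 points, then Iris 8,750 points.
Eve has the top bid and wins; the price is the second-highest bid, 33,750 points.
Eve's payoff = 39,250 points − 33,750 points = 5,500 points. All other bidders lose, so their payoff is 0.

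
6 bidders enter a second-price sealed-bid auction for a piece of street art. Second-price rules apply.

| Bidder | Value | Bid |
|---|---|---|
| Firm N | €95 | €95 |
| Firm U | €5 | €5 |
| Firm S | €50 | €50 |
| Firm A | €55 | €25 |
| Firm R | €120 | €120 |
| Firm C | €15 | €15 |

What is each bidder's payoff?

Payoffs: Firm N €0, Firm U €0, Firm S €0, Firm A €0, Firm R €25, Firm C €0.

Ranking the bids: Firm R €120 > Firm N €95 > Firm S €50 > Firm A €25 > Firm C €15 > Firm U €5.
Firm R has the top bid and wins; the price is the second-highest bid, €95.
Firm R's payoff = €120 − €95 = €25. All other bidders lose, so their payoff is 0.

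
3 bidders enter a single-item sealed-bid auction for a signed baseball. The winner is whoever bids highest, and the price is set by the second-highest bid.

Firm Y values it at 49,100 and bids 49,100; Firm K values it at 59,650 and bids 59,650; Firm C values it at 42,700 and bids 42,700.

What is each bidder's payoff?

Payoffs: Firm Y 0, Firm K 10,550, Firm C 0.

Ranking the bids: Firm K 59,650 > Firm Y 49,100 > Firm C 42,700.
Firm K has the top bid and wins; the price is the second-highest bid, 49,100.
Firm K's payoff = 59,650 − 49,100 = 10,550. All other bidders lose, so their payoff is 0.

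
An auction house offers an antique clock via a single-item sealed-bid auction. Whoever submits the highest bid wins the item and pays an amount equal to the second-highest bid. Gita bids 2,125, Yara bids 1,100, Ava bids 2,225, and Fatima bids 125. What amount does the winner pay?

Ordered from highest: Ava 2,225, then Gita 2,125, then Yara 1,100, then Fatima 125.
Ava has the highest bid, so Ava wins.
The second-highest bid is 2,125, so that is what Ava pays.

Price paid: 2,125.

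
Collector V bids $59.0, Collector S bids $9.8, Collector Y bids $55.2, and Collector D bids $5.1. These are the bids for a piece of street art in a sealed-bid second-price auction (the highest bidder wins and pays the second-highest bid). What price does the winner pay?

Ranking the bids: Collector V $59.0; Collector Y $55.2; Collector S $9.8; Collector D $5.1.
Collector V is the highest bidder, so Collector V wins.
Under the second-price rule, the price is the second-highest bid: $55.2.

Price paid: $55.2.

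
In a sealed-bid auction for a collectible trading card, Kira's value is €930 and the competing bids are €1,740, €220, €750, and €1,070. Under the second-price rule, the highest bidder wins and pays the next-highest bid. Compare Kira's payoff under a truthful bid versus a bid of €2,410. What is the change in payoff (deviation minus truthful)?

Payoff change: -€810.

The highest competing bid is €1,740.
Bidding truthfully at €930: the top bid is €1,740 (a rival), so Kira loses. Payoff = €0.
Bidding €2,410: Kira has the top bid, wins, and pays the second-highest bid €1,740. Payoff = €930 − €1,740 = -€810.
Change = -€810 − €0 = -€810.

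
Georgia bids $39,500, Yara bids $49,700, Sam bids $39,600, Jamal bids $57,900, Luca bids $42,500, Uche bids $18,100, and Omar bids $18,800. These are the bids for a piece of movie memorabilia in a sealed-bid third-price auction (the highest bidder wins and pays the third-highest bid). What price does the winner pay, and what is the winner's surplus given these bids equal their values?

Bids in descending order: Jamal $57,900, then Yara $49,700, then Luca $42,500, then Sam $39,600, then Georgia $39,500, then Omar $18,800, then Uche $18,100.
Jamal is the highest bidder, so Jamal wins.
Under the third-price rule, the price is the third-highest bid: $42,500.
Surplus = $57,900 − $42,500 = $15,400.

The winner pays $42,500 for a surplus of $15,400.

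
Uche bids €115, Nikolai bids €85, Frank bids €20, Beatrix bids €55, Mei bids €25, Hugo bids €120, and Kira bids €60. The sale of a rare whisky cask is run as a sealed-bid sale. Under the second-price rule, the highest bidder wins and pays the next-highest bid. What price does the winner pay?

Bids in descending order: Hugo €120 > Uche €115 > Nikolai €85 > Kira €60 > Beatrix €55 > Mei €25 > Frank €20.
Hugo has the highest bid, so Hugo wins.
The second-highest bid is €115, so that is what Hugo pays.

Price paid: €115.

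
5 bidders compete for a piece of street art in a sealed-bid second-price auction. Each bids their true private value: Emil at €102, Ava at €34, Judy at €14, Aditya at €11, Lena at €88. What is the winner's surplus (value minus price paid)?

Bids in descending order: Emil €102, then Lena €88, then Ava €34, then Judy €14, then Aditya €11.
Emil wins with the top bid and pays the second-highest, €88.
Surplus = €102 − €88 = €14.

Winner's surplus: €14.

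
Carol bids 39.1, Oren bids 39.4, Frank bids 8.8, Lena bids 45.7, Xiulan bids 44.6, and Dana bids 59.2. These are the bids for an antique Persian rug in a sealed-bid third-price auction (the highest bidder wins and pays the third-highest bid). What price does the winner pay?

The winner pays 44.6.

Bids in descending order: Dana 59.2 > Lena 45.7 > Xiulan 44.6 > Oren 39.4 > Carol 39.1 > Frank 8.8.
Dana is the highest bidder, so Dana wins.
Under the third-price rule, the price is the third-highest bid: 44.6.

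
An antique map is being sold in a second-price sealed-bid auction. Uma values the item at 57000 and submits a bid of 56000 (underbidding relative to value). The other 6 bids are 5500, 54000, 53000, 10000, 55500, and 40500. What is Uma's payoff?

Highest competing bid: 55500.
Uma's bid 56000 is the highest overall, so Uma wins and pays the second-highest bid, 55500.
Payoff = value − price = 57000 − 55500 = 1500.

Payoff = 1500.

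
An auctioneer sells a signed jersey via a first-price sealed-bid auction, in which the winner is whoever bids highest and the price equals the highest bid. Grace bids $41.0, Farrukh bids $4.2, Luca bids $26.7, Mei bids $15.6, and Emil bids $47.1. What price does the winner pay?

$47.1

Bids in descending order: Emil $47.1, then Grace $41.0, then Luca $26.7, then Mei $15.6, then Farrukh $4.2.
Emil is the highest bidder, so Emil wins.
Under the first-price rule, the price is the highest bid: $47.1.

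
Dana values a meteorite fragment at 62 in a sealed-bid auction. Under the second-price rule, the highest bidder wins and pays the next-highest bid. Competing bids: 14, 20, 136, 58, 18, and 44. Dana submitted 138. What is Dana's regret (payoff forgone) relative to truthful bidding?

Regret: 74.

The highest competing bid is 136.
Bidding truthfully at 62: the top bid is 136 (a rival), so Dana loses. Payoff = 0.
Bidding 138: Dana has the top bid, wins, and pays the second-highest bid 136. Payoff = 62 − 136 = -74.
Regret = truthful payoff − actual payoff = 0 − -74 = 74.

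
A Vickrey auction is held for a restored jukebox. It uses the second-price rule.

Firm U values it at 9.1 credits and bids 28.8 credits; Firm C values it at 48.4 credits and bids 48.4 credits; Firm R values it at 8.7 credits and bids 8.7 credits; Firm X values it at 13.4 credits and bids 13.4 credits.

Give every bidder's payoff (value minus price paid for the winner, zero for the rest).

Bids in descending order: Firm C 48.4 credits > Firm U 28.8 credits > Firm X 13.4 credits > Firm R 8.7 credits.
Firm C has the top bid and wins; the price is the second-highest bid, 28.8 credits.
Firm C's payoff = 48.4 credits − 28.8 credits = 19.6 credits. All other bidders lose, so their payoff is 0.

Payoffs: Firm U 0.0 credits, Firm C 19.6 credits, Firm R 0.0 credits, Firm X 0.0 credits.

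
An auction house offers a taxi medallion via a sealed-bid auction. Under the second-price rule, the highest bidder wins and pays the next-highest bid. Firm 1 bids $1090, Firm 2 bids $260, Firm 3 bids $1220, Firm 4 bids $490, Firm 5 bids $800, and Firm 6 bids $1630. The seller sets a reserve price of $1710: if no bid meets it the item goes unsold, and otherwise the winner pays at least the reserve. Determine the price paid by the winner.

unsold

Sorted high to low: Firm 6 $1630 > Firm 3 $1220 > Firm 1 $1090 > Firm 5 $800 > Firm 4 $490 > Firm 2 $260.
The top bid $1630 is below the reserve $1710, so the item goes unsold and nothing is paid.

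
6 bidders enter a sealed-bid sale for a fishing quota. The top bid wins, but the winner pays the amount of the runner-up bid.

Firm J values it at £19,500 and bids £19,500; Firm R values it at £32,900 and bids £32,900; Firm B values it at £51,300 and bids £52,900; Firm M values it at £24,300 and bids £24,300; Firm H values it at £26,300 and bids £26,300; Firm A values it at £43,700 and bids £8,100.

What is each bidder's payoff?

Payoffs: Firm J £0, Firm R £0, Firm B £18,400, Firm M £0, Firm H £0, Firm A £0.

Bids in descending order: Firm B £52,900 > Firm R £32,900 > Firm H £26,300 > Firm M £24,300 > Firm J £19,500 > Firm A £8,100.
Firm B has the top bid and wins; the price is the second-highest bid, £32,900.
Firm B's payoff = £51,300 − £32,900 = £18,400. All other bidders lose, so their payoff is 0.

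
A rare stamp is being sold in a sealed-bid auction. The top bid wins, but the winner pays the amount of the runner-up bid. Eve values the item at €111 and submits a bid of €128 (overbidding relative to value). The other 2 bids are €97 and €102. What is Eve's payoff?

Highest competing bid: €102.
Eve's bid €128 is the highest overall, so Eve wins and pays the second-highest bid, €102.
Payoff = value − price = €111 − €102 = €9.

€9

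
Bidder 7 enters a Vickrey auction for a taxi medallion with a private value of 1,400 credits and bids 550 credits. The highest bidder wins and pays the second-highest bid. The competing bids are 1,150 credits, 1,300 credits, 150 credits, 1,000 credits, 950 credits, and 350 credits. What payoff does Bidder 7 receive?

Highest competing bid: 1,300 credits.
Bidder 7's bid 550 credits is not the highest, so Bidder 7 loses, pays nothing, and earns zero payoff.

Payoff = 0 credits.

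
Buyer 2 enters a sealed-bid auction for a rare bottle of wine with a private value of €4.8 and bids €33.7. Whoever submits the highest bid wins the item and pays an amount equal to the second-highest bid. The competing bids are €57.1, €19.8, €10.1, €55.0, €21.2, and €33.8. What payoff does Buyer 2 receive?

The bidder's payoff: €0.0.

Highest competing bid: €57.1.
Buyer 2's bid €33.7 is not the highest, so Buyer 2 loses, pays nothing, and earns zero payoff.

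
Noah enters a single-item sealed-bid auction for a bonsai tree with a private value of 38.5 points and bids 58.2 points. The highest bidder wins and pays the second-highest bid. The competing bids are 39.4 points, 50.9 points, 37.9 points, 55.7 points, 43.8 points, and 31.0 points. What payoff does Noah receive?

Payoff = -17.2 points.

Highest competing bid: 55.7 points.
Noah's bid 58.2 points is the highest overall, so Noah wins and pays the second-highest bid, 55.7 points.
Payoff = value − price = 38.5 points − 55.7 points = -17.2 points.
Overbidding won the item at a price above value — truthful bidding would have avoided this loss.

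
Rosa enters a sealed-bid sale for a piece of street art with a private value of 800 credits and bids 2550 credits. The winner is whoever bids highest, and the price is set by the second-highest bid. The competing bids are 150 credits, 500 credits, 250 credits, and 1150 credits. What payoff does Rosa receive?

Payoff = -350 credits.

Highest competing bid: 1150 credits.
Rosa's bid 2550 credits is the highest overall, so Rosa wins and pays the second-highest bid, 1150 credits.
Payoff = value − price = 800 credits − 1150 credits = -350 credits.
Overbidding won the item at a price above value — truthful bidding would have avoided this loss.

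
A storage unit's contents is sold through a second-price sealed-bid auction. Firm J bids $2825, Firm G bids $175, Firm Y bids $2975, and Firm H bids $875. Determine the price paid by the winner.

Ordered from highest: Firm Y $2975, then Firm J $2825, then Firm H $875, then Firm G $175.
Firm Y has the highest bid, so Firm Y wins.
The second-highest bid is $2825, so that is what Firm Y pays.

$2825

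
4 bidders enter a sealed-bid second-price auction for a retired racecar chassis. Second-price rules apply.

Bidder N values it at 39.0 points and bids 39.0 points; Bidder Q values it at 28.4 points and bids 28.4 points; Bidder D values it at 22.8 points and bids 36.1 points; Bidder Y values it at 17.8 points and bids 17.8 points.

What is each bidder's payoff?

Payoffs: Bidder N 2.9 points, Bidder Q 0.0 points, Bidder D 0.0 points, Bidder Y 0.0 points.

Ordered from highest: Bidder N 39.0 points, then Bidder D 36.1 points, then Bidder Q 28.4 points, then Bidder Y 17.8 points.
Bidder N has the top bid and wins; the price is the second-highest bid, 36.1 points.
Bidder N's payoff = 39.0 points − 36.1 points = 2.9 points. All other bidders lose, so their payoff is 0.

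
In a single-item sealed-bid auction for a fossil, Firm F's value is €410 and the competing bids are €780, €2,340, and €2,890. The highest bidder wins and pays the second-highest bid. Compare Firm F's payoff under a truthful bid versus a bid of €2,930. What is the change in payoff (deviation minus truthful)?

Change in payoff: -€2,480.

The highest competing bid is €2,890.
Bidding truthfully at €410: the top bid is €2,890 (a rival), so Firm F loses. Payoff = €0.
Bidding €2,930: Firm F has the top bid, wins, and pays the second-highest bid €2,890. Payoff = €410 − €2,890 = -€2,480.
Change = -€2,480 − €0 = -€2,480.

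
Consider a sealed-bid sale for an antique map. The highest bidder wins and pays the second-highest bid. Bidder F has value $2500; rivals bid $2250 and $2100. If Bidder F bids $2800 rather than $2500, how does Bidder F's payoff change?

Change in payoff: $0.

The highest competing bid is $2250.
Bidding truthfully at $2500: Bidder F has the top bid, wins, and pays the second-highest bid $2250. Payoff = $2500 − $2250 = $250.
Bidding $2800: Bidder F has the top bid, wins, and pays the second-highest bid $2250. Payoff = $2500 − $2250 = $250.
Change = $250 − $250 = $0.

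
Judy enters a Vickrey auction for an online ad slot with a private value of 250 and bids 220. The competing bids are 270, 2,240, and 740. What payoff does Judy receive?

Payoff = 0.

Highest competing bid: 2,240.
Judy's bid 220 is not the highest, so Judy loses, pays nothing, and earns zero payoff.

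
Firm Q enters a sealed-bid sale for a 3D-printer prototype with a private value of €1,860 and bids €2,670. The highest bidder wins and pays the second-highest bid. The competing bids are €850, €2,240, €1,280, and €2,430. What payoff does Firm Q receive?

Payoff = -€570.

Highest competing bid: €2,430.
Firm Q's bid €2,670 is the highest overall, so Firm Q wins and pays the second-highest bid, €2,430.
Payoff = value − price = €1,860 − €2,430 = -€570.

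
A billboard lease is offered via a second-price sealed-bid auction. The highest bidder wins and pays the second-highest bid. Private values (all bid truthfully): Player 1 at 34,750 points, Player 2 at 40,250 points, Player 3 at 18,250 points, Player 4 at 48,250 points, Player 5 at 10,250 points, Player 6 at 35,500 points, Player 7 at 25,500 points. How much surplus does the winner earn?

Sorted high to low: Player 4 48,250 points > Player 2 40,250 points > Player 6 35,500 points > Player 1 34,750 points > Player 7 25,500 points > Player 3 18,250 points > Player 5 10,250 points.
Player 4 wins with the top bid and pays the second-highest, 40,250 points.
Surplus = 48,250 points − 40,250 points = 8,000 points.

8,000 points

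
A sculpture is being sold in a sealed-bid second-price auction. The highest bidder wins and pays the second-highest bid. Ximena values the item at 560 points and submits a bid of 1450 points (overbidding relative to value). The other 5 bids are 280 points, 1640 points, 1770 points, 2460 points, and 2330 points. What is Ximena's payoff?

Ximena's payoff: 0 points.

Highest competing bid: 2460 points.
Ximena's bid 1450 points is not the highest, so Ximena loses, pays nothing, and earns zero payoff.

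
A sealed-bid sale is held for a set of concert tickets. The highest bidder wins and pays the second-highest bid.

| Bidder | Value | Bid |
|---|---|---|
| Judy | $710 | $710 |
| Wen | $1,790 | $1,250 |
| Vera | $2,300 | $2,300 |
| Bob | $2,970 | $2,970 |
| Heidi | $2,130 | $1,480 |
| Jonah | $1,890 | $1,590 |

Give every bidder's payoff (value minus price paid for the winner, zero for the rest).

Ranking the bids: Bob $2,970, then Vera $2,300, then Jonah $1,590, then Heidi $1,480, then Wen $1,250, then Judy $710.
Bob has the top bid and wins; the price is the second-highest bid, $2,300.
Bob's payoff = $2,970 − $2,300 = $670. All other bidders lose, so their payoff is 0.

Judy $0, Wen $0, Vera $0, Bob $670, Heidi $0, Jonah $0.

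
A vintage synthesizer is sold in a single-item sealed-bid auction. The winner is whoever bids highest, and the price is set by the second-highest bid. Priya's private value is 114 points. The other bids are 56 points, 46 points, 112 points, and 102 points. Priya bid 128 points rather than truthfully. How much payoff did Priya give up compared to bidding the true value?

Regret: 0 points.

The highest competing bid is 112 points.
Bidding truthfully at 114 points: Priya has the top bid, wins, and pays the second-highest bid 112 points. Payoff = 114 points − 112 points = 2 points.
Bidding 128 points: Priya has the top bid, wins, and pays the second-highest bid 112 points. Payoff = 114 points − 112 points = 2 points.
Regret = truthful payoff − actual payoff = 2 points − 2 points = 0 points.
The bid only affects whether you win, not the price — here both bids land on the same side of the top rival bid, so the deviation is payoff-neutral.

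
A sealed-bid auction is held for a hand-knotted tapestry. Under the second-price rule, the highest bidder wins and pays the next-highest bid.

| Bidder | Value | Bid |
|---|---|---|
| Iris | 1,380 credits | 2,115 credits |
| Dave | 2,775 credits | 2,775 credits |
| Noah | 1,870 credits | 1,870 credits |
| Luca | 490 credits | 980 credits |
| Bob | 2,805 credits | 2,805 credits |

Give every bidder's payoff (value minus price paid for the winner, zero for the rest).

Payoffs: Iris 0 credits, Dave 0 credits, Noah 0 credits, Luca 0 credits, Bob 30 credits.

Ordered from highest: Bob 2,805 credits, then Dave 2,775 credits, then Iris 2,115 credits, then Noah 1,870 credits, then Luca 980 credits.
Bob has the top bid and wins; the price is the second-highest bid, 2,775 credits.
Bob's payoff = 2,805 credits − 2,775 credits = 30 credits. All other bidders lose, so their payoff is 0.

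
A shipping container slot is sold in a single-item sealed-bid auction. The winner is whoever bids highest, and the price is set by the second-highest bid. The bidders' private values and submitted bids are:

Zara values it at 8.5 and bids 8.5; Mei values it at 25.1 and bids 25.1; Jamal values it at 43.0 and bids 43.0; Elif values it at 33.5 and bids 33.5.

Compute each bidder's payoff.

Payoffs: Zara 0.0, Mei 0.0, Jamal 9.5, Elif 0.0.

Ranking the bids: Jamal 43.0, then Elif 33.5, then Mei 25.1, then Zara 8.5.
Jamal has the top bid and wins; the price is the second-highest bid, 33.5.
Jamal's payoff = 43.0 − 33.5 = 9.5. All other bidders lose, so their payoff is 0.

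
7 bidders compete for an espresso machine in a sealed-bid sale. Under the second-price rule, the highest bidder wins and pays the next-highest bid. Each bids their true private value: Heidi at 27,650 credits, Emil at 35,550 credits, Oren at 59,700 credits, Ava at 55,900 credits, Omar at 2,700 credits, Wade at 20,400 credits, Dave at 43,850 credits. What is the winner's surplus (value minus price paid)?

Ordered from highest: Oren 59,700 credits; Ava 55,900 credits; Dave 43,850 credits; Emil 35,550 credits; Heidi 27,650 credits; Wade 20,400 credits; Omar 2,700 credits.
Oren wins with the top bid and pays the second-highest, 55,900 credits.
Surplus = 59,700 credits − 55,900 credits = 3,800 credits.

Winner's surplus: 3,800 credits.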